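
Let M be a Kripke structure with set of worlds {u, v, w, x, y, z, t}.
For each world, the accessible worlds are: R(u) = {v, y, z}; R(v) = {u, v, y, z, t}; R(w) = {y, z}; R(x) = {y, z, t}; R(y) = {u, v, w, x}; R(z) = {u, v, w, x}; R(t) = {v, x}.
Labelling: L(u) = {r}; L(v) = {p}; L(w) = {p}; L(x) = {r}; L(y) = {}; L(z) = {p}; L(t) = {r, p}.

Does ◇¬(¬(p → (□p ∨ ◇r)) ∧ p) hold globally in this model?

Yes

Let φ = ◇¬(¬(p → (□p ∨ ◇r)) ∧ p). Evaluate φ at each world:
  u (successors {v, y, z}): φ is true.
  v (successors {u, v, y, z, t}): φ is true.
  w (successors {y, z}): φ is true.
  x (successors {y, z, t}): φ is true.
  y (successors {u, v, w, x}): φ is true.
  z (successors {u, v, w, x}): φ is true.
  t (successors {v, x}): φ is true.
For instance, at x:
  At x: ◇¬(¬(p → (□p ∨ ◇r)) ∧ p) requires ¬(¬(p → (□p ∨ ◇r)) ∧ p) at some successor in {y, z, t}.
    ¬(¬(p → (□p ∨ ◇r)) ∧ p) holds at y, so ◇¬(¬(p → (□p ∨ ◇r)) ∧ p) is true at x.
      At y: ¬(p → (□p ∨ ◇r)) ∧ p is false, so ¬(¬(p → (□p ∨ ◇r)) ∧ p) is true.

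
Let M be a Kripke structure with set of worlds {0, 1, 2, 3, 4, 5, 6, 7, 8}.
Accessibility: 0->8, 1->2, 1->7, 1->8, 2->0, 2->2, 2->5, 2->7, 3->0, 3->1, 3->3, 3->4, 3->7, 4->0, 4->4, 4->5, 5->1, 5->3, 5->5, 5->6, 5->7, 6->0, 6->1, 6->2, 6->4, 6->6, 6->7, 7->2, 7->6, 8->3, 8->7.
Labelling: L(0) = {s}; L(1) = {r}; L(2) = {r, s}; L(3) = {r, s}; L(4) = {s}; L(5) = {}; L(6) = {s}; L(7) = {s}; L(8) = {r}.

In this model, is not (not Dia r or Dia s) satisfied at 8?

At 8: not Dia r or Dia s is true, so not (not Dia r or Dia s) is false.
  At 8: not Dia r is false, Dia s is true, so not Dia r or Dia s is true.
    At 8: Dia r is true, so not Dia r is false.
      At 8: Dia r requires r at some successor in {3, 7}.
        r holds at 3, so Dia r is true at 8.
    At 8: Dia s requires s at some successor in {3, 7}.
      s holds at 3, so Dia s is true at 8.

No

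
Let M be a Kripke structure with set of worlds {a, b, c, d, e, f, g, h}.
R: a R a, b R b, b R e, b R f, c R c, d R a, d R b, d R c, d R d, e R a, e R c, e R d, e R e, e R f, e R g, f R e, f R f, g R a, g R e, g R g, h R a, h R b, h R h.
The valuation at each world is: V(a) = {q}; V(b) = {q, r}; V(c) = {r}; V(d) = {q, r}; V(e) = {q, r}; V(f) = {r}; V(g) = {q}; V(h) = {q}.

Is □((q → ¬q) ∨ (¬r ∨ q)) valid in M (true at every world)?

Let φ = □((q → ¬q) ∨ (¬r ∨ q)). Evaluate φ at each world:
  a (successors {a}): φ is true.
  b (successors {b, e, f}): φ is true.
  c (successors {c}): φ is true.
  d (successors {a, b, c, d}): φ is true.
  e (successors {a, c, d, e, f, g}): φ is true.
  f (successors {e, f}): φ is true.
  g (successors {a, e, g}): φ is true.
  h (successors {a, b, h}): φ is true.
For instance, at b:
  At b: □((q → ¬q) ∨ (¬r ∨ q)) requires (q → ¬q) ∨ (¬r ∨ q) at every successor {b, e, f}.
    At b: (q → ¬q) ∨ (¬r ∨ q) is true.
    At e: (q → ¬q) ∨ (¬r ∨ q) is true.
    At f: (q → ¬q) ∨ (¬r ∨ q) is true.
  So □((q → ¬q) ∨ (¬r ∨ q)) is true at b.

Yes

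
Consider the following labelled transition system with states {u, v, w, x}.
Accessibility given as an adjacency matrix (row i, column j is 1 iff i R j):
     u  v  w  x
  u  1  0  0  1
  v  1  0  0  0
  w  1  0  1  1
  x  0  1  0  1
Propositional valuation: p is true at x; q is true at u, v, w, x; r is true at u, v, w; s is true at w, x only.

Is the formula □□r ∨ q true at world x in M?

Recall that □ψ holds at a world iff ψ holds at every accessible world, and ◇ψ holds iff ψ holds at some accessible world.
At x: □□r is false, q is true, so □□r ∨ q is true.
  At x: □□r requires □r at every successor {v, x}.
    □r fails at x, so □□r is false at x.
      At x: □r requires r at every successor {v, x}.
        r fails at x, so □r is false at x.

Yes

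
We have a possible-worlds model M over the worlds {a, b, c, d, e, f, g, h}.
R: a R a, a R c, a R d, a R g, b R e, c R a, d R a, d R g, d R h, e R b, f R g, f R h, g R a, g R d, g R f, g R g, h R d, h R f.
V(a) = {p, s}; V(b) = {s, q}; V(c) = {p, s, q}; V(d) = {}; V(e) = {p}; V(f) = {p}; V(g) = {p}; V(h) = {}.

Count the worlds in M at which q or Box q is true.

3

Let φ = q or Box q. Evaluate φ at each world:
  a (successors {a, c, d, g}): φ is false.
  b (successors {e}): φ is true.
  c (successors {a}): φ is true.
  d (successors {a, g, h}): φ is false.
  e (successors {b}): φ is true.
  f (successors {g, h}): φ is false.
  g (successors {a, d, f, g}): φ is false.
  h (successors {d, f}): φ is false.
For instance, at d:
  At d: q is false, Box q is false, so q or Box q is false.
    At d: Box q requires q at every successor {a, g, h}.
      q fails at a, so Box q is false at d.
Satisfying worlds: {b, c, e}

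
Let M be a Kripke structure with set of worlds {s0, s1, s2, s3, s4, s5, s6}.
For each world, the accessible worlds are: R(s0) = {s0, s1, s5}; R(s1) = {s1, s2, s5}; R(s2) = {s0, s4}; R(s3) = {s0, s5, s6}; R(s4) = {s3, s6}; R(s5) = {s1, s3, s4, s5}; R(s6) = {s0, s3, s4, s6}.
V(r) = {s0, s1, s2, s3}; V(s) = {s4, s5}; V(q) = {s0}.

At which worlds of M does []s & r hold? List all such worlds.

none

Let φ = []s & r. Evaluate φ at each world:
  s0 (successors {s0, s1, s5}): φ is false.
  s1 (successors {s1, s2, s5}): φ is false.
  s2 (successors {s0, s4}): φ is false.
  s3 (successors {s0, s5, s6}): φ is false.
  s4 (successors {s3, s6}): φ is false.
  s5 (successors {s1, s3, s4, s5}): φ is false.
  s6 (successors {s0, s3, s4, s6}): φ is false.
For instance, at s4:
  At s4: []s is false, r is false, so []s & r is false.
    At s4: []s requires s at every successor {s3, s6}.
      s fails at s3, so []s is false at s4.
Satisfying worlds: none.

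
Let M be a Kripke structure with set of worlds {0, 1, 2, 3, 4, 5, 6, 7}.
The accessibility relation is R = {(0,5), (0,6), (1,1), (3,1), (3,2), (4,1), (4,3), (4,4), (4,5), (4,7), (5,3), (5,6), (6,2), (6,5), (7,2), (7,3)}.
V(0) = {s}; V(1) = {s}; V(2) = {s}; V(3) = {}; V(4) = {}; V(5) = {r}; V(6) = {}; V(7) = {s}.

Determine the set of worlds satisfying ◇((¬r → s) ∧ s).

Recall that ◇ψ holds at a world iff ψ holds at some accessible world.
Let φ = ◇((¬r → s) ∧ s). Evaluate φ at each world:
  0 (successors {5, 6}): φ is false.
  1 (successors {1}): φ is true.
  2 (successors ∅): φ is false.
  3 (successors {1, 2}): φ is true.
  4 (successors {1, 3, 4, 5, 7}): φ is true.
  5 (successors {3, 6}): φ is false.
  6 (successors {2, 5}): φ is true.
  7 (successors {2, 3}): φ is true.
For instance, at 1:
  At 1: ◇((¬r → s) ∧ s) requires (¬r → s) ∧ s at some successor in {1}.
    (¬r → s) ∧ s holds at 1, so ◇((¬r → s) ∧ s) is true at 1.
Satisfying worlds: {1, 3, 4, 6, 7}

1, 3, 4, 6, 7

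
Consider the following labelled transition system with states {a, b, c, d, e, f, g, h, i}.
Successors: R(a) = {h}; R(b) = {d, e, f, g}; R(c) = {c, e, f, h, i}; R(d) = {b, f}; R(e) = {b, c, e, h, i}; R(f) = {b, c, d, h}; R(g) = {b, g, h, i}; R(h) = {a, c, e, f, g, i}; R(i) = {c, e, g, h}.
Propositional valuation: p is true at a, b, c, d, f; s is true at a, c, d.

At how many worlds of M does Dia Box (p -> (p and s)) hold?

Let φ = Dia Box (p -> (p and s)). Evaluate φ at each world:
  a (successors {h}): φ is false.
  b (successors {d, e, f, g}): φ is false.
  c (successors {c, e, f, h, i}): φ is true.
  d (successors {b, f}): φ is false.
  e (successors {b, c, e, h, i}): φ is true.
  f (successors {b, c, d, h}): φ is false.
  g (successors {b, g, h, i}): φ is true.
  h (successors {a, c, e, f, g, i}): φ is true.
  i (successors {c, e, g, h}): φ is false.
For instance, at a:
  At a: Dia Box (p -> (p and s)) requires Box (p -> (p and s)) at some successor in {h}.
    At h: Box (p -> (p and s)) is false.
  So Dia Box (p -> (p and s)) is false at a.
Satisfying worlds: {c, e, g, h}

4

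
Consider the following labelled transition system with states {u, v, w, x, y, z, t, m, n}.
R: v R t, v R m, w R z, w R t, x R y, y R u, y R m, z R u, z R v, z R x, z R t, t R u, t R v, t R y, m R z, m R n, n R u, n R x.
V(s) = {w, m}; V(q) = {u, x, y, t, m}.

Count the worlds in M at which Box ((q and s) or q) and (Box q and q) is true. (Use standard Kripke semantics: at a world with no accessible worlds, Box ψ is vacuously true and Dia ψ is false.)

3

Let φ = Box ((q and s) or q) and (Box q and q). Evaluate φ at each world:
  u (successors ∅): φ is true.
  v (successors {t, m}): φ is false.
  w (successors {z, t}): φ is false.
  x (successors {y}): φ is true.
  y (successors {u, m}): φ is true.
  z (successors {u, v, x, t}): φ is false.
  t (successors {u, v, y}): φ is false.
  m (successors {z, n}): φ is false.
  n (successors {u, x}): φ is false.
For instance, at y:
  At y: Box ((q and s) or q) is true, Box q and q is true, so Box ((q and s) or q) and (Box q and q) is true.
    At y: Box ((q and s) or q) requires (q and s) or q at every successor {u, m}.
      At u: (q and s) or q is true.
      At m: (q and s) or q is true.
    So Box ((q and s) or q) is true at y.
    At y: Box q is true, q is true, so Box q and q is true.
      At y: Box q requires q at every successor {u, m}.
        At u: q is true.
        At m: q is true.
      So Box q is true at y.
Satisfying worlds: {u, x, y}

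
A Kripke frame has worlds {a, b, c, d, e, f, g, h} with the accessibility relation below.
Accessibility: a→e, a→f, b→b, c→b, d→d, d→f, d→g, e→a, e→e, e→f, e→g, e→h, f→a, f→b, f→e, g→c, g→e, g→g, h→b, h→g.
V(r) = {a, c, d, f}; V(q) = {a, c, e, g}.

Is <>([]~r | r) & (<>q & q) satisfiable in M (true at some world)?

Yes

Let φ = <>([]~r | r) & (<>q & q). Evaluate φ at each world:
  a (successors {e, f}): φ is true.
  b (successors {b}): φ is false.
  c (successors {b}): φ is false.
  d (successors {d, f, g}): φ is false.
  e (successors {a, e, f, g, h}): φ is true.
  f (successors {a, b, e}): φ is false.
  g (successors {c, e, g}): φ is true.
  h (successors {b, g}): φ is false.
Detail at a (witness):
  At a: <>([]~r | r) is true, <>q & q is true, so <>([]~r | r) & (<>q & q) is true.
    At a: <>([]~r | r) requires []~r | r at some successor in {e, f}.
      []~r | r holds at f, so <>([]~r | r) is true at a.
    At a: <>q is true, q is true, so <>q & q is true.
      At a: <>q requires q at some successor in {e, f}.
        q holds at e, so <>q is true at a.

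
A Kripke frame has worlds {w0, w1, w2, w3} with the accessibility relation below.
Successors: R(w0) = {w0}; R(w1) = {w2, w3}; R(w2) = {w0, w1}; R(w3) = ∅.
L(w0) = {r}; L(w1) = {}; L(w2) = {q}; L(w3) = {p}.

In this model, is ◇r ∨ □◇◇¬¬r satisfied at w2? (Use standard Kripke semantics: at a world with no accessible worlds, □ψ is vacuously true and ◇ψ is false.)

Yes

Recall that □ψ holds at a world iff ψ holds at every accessible world, and ◇ψ holds iff ψ holds at some accessible world.
At w2: ◇r is true, □◇◇¬¬r is true, so ◇r ∨ □◇◇¬¬r is true.
  At w2: ◇r requires r at some successor in {w0, w1}.
    r holds at w0, so ◇r is true at w2.
  At w2: □◇◇¬¬r requires ◇◇¬¬r at every successor {w0, w1}.
      At w0: ◇◇¬¬r requires ◇¬¬r at some successor in {w0}.
        ◇¬¬r holds at w0, so ◇◇¬¬r is true at w0.
      At w1: ◇◇¬¬r requires ◇¬¬r at some successor in {w2, w3}.
        ◇¬¬r holds at w2, so ◇◇¬¬r is true at w1.
  So □◇◇¬¬r is true at w2.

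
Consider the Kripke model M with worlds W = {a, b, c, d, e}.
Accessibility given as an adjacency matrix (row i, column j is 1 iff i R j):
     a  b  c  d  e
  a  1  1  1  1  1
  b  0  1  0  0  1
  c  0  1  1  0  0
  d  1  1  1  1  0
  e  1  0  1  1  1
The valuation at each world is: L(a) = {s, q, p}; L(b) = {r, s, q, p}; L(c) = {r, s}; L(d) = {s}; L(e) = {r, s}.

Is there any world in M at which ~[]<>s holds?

Let φ = ~[]<>s. Evaluate φ at each world:
  a (successors {a, b, c, d, e}): φ is false.
  b (successors {b, e}): φ is false.
  c (successors {b, c}): φ is false.
  d (successors {a, b, c, d}): φ is false.
  e (successors {a, c, d, e}): φ is false.
For instance, at a:
  At a: []<>s is true, so ~[]<>s is false.
    At a: []<>s requires <>s at every successor {a, b, c, d, e}.
      At a: <>s is true.
      At b: <>s is true.
      At c: <>s is true.
      At d: <>s is true.
      At e: <>s is true.
    So []<>s is true at a.

No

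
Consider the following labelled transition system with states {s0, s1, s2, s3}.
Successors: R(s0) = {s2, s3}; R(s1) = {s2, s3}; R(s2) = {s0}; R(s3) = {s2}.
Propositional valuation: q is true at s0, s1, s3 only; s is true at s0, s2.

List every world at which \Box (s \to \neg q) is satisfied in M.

s0, s1, s3

Let φ = \Box (s \to \neg q). Evaluate φ at each world:
  s0 (successors {s2, s3}): φ is true.
  s1 (successors {s2, s3}): φ is true.
  s2 (successors {s0}): φ is false.
  s3 (successors {s2}): φ is true.
For instance, at s2:
  At s2: \Box (s \to \neg q) requires s \to \neg q at every successor {s0}.
    s \to \neg q fails at s0, so \Box (s \to \neg q) is false at s2.
Satisfying worlds: {s0, s1, s3}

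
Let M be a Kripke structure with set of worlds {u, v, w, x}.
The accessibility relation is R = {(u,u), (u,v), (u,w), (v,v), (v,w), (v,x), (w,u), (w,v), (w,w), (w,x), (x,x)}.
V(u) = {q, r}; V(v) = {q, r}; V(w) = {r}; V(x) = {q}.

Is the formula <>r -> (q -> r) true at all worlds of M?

Let φ = <>r -> (q -> r). Evaluate φ at each world:
  u (successors {u, v, w}): φ is true.
  v (successors {v, w, x}): φ is true.
  w (successors {u, v, w, x}): φ is true.
  x (successors {x}): φ is true.
For instance, at w:
  At w: <>r is true, q -> r is true, so <>r -> (q -> r) is true.
    At w: <>r requires r at some successor in {u, v, w, x}.
      r holds at u, so <>r is true at w.

Yes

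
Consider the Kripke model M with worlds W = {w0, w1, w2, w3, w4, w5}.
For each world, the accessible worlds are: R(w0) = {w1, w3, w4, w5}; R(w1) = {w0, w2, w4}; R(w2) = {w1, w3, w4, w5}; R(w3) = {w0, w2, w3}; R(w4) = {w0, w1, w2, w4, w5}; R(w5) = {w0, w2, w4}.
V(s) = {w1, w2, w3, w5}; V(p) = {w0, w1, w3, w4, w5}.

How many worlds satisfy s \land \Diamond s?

4

Let φ = s \land \Diamond s. Evaluate φ at each world:
  w0 (successors {w1, w3, w4, w5}): φ is false.
  w1 (successors {w0, w2, w4}): φ is true.
  w2 (successors {w1, w3, w4, w5}): φ is true.
  w3 (successors {w0, w2, w3}): φ is true.
  w4 (successors {w0, w1, w2, w4, w5}): φ is false.
  w5 (successors {w0, w2, w4}): φ is true.
For instance, at w0:
  At w0: s is false, \Diamond s is true, so s \land \Diamond s is false.
    At w0: \Diamond s requires s at some successor in {w1, w3, w4, w5}.
      s holds at w1, so \Diamond s is true at w0.
Satisfying worlds: {w1, w2, w3, w5}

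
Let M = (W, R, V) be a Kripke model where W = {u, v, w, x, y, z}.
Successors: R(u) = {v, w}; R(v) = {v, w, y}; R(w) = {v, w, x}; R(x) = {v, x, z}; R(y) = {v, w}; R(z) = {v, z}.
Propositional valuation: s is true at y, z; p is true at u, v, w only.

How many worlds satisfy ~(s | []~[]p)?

1

Let φ = ~(s | []~[]p). Evaluate φ at each world:
  u (successors {v, w}): φ is false.
  v (successors {v, w, y}): φ is true.
  w (successors {v, w, x}): φ is false.
  x (successors {v, x, z}): φ is false.
  y (successors {v, w}): φ is false.
  z (successors {v, z}): φ is false.
For instance, at x:
  At x: s | []~[]p is true, so ~(s | []~[]p) is false.
    At x: s is false, []~[]p is true, so s | []~[]p is true.
      At x: []~[]p requires ~[]p at every successor {v, x, z}.
        At v: ~[]p is true.
        At x: ~[]p is true.
        At z: ~[]p is true.
      So []~[]p is true at x.
Satisfying worlds: {v}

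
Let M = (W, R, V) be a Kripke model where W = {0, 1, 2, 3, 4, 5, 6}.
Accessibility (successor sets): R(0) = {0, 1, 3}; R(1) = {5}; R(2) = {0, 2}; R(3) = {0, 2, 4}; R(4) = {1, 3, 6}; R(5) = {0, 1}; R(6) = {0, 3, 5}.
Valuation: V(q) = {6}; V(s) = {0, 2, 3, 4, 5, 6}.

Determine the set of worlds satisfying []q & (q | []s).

none

Recall that []ψ holds at a world iff ψ holds at every accessible world, and <>ψ holds iff ψ holds at some accessible world.
Let φ = []q & (q | []s). Evaluate φ at each world:
  0 (successors {0, 1, 3}): φ is false.
  1 (successors {5}): φ is false.
  2 (successors {0, 2}): φ is false.
  3 (successors {0, 2, 4}): φ is false.
  4 (successors {1, 3, 6}): φ is false.
  5 (successors {0, 1}): φ is false.
  6 (successors {0, 3, 5}): φ is false.
For instance, at 2:
  At 2: []q is false, q | []s is true, so []q & (q | []s) is false.
    At 2: []q requires q at every successor {0, 2}.
      q fails at 0, so []q is false at 2.
    At 2: q is false, []s is true, so q | []s is true.
      At 2: []s requires s at every successor {0, 2}.
        At 0: s is true.
        At 2: s is true.
      So []s is true at 2.
Satisfying worlds: none.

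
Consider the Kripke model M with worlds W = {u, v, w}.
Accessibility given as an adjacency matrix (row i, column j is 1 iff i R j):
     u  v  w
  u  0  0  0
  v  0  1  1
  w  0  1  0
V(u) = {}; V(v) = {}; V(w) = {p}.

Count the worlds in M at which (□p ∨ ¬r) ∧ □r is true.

Recall that □ψ holds at a world iff ψ holds at every accessible world, and ◇ψ holds iff ψ holds at some accessible world.
Let φ = (□p ∨ ¬r) ∧ □r. Evaluate φ at each world:
  u (successors ∅): φ is true.
  v (successors {v, w}): φ is false.
  w (successors {v}): φ is false.
For instance, at v:
  At v: □p ∨ ¬r is true, □r is false, so (□p ∨ ¬r) ∧ □r is false.
    At v: □p is false, ¬r is true, so □p ∨ ¬r is true.
      At v: □p requires p at every successor {v, w}.
        p fails at v, so □p is false at v.
    At v: □r requires r at every successor {v, w}.
      r fails at v, so □r is false at v.
Satisfying worlds: {u}

1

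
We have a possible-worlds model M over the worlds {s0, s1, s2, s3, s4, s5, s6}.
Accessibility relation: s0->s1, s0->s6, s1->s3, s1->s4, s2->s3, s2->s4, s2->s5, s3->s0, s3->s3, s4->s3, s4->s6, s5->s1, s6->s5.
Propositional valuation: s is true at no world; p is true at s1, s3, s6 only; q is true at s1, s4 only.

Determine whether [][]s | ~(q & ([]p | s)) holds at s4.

No

At s4: [][]s is false, ~(q & ([]p | s)) is false, so [][]s | ~(q & ([]p | s)) is false.
  At s4: [][]s requires []s at every successor {s3, s6}.
    []s fails at s3, so [][]s is false at s4.
      At s3: []s requires s at every successor {s0, s3}.
        s fails at s0, so []s is false at s3.
  At s4: q & ([]p | s) is true, so ~(q & ([]p | s)) is false.
    At s4: q is true, []p | s is true, so q & ([]p | s) is true.
      At s4: []p is true, s is false, so []p | s is true.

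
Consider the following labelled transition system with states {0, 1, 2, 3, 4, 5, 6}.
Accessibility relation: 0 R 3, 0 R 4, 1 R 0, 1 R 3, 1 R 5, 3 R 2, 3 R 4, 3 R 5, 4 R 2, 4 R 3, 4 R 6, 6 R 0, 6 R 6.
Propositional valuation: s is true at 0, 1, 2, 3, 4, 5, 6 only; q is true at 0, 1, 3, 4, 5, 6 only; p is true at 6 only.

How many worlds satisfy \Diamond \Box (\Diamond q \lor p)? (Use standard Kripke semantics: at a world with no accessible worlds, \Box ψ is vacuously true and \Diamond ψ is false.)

4

Let φ = \Diamond \Box (\Diamond q \lor p). Evaluate φ at each world:
  0 (successors {3, 4}): φ is false.
  1 (successors {0, 3, 5}): φ is true.
  2 (successors ∅): φ is false.
  3 (successors {2, 4, 5}): φ is true.
  4 (successors {2, 3, 6}): φ is true.
  5 (successors ∅): φ is false.
  6 (successors {0, 6}): φ is true.
For instance, at 3:
  At 3: \Diamond \Box (\Diamond q \lor p) requires \Box (\Diamond q \lor p) at some successor in {2, 4, 5}.
    \Box (\Diamond q \lor p) holds at 2, so \Diamond \Box (\Diamond q \lor p) is true at 3.
      At 2: no accessible worlds, so \Box (\Diamond q \lor p) holds vacuously.
Satisfying worlds: {1, 3, 4, 6}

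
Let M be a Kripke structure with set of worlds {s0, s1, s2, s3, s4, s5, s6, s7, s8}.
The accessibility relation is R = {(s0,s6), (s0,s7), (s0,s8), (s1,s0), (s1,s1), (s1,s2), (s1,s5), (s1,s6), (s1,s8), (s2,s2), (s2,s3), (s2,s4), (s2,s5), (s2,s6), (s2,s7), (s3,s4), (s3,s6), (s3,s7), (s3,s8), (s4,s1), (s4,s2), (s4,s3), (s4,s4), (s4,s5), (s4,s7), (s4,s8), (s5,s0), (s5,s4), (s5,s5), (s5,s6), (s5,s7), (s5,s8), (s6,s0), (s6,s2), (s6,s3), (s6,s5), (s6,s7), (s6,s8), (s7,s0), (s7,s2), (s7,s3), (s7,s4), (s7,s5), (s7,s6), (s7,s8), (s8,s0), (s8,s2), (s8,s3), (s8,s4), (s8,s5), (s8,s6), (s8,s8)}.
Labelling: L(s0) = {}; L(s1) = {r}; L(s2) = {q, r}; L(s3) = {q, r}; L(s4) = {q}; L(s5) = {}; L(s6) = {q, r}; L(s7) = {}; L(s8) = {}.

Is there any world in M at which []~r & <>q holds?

No

Recall that []ψ holds at a world iff ψ holds at every accessible world, and <>ψ holds iff ψ holds at some accessible world.
Let φ = []~r & <>q. Evaluate φ at each world:
  s0 (successors {s6, s7, s8}): φ is false.
  s1 (successors {s0, s1, s2, s5, s6, s8}): φ is false.
  s2 (successors {s2, s3, s4, s5, s6, s7}): φ is false.
  s3 (successors {s4, s6, s7, s8}): φ is false.
  s4 (successors {s1, s2, s3, s4, s5, s7, s8}): φ is false.
  s5 (successors {s0, s4, s5, s6, s7, s8}): φ is false.
  s6 (successors {s0, s2, s3, s5, s7, s8}): φ is false.
  s7 (successors {s0, s2, s3, s4, s5, s6, s8}): φ is false.
  s8 (successors {s0, s2, s3, s4, s5, s6, s8}): φ is false.
For instance, at s2:
  At s2: []~r is false, <>q is true, so []~r & <>q is false.
    At s2: []~r requires ~r at every successor {s2, s3, s4, s5, s6, s7}.
      ~r fails at s2, so []~r is false at s2.
    At s2: <>q requires q at some successor in {s2, s3, s4, s5, s6, s7}.
      q holds at s2, so <>q is true at s2.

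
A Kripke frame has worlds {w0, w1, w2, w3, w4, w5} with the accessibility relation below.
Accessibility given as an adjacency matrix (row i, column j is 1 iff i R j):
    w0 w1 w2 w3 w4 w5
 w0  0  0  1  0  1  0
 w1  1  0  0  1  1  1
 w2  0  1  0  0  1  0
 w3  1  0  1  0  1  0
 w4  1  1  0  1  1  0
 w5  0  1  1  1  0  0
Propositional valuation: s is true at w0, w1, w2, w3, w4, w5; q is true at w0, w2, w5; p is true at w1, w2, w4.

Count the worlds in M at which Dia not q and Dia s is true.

6

Let φ = Dia not q and Dia s. Evaluate φ at each world:
  w0 (successors {w2, w4}): φ is true.
  w1 (successors {w0, w3, w4, w5}): φ is true.
  w2 (successors {w1, w4}): φ is true.
  w3 (successors {w0, w2, w4}): φ is true.
  w4 (successors {w0, w1, w3, w4}): φ is true.
  w5 (successors {w1, w2, w3}): φ is true.
For instance, at w3:
  At w3: Dia not q is true, Dia s is true, so Dia not q and Dia s is true.
    At w3: Dia not q requires not q at some successor in {w0, w2, w4}.
      not q holds at w4, so Dia not q is true at w3.
    At w3: Dia s requires s at some successor in {w0, w2, w4}.
      s holds at w0, so Dia s is true at w3.
Satisfying worlds: {w0, w1, w2, w3, w4, w5}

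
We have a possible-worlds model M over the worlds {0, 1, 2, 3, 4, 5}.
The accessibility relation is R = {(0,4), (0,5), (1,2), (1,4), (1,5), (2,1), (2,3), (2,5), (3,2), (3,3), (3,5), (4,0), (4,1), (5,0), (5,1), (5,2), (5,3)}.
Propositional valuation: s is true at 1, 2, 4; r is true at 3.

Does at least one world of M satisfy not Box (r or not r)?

No

Let φ = not Box (r or not r). Evaluate φ at each world:
  0 (successors {4, 5}): φ is false.
  1 (successors {2, 4, 5}): φ is false.
  2 (successors {1, 3, 5}): φ is false.
  3 (successors {2, 3, 5}): φ is false.
  4 (successors {0, 1}): φ is false.
  5 (successors {0, 1, 2, 3}): φ is false.
For instance, at 1:
  At 1: Box (r or not r) is true, so not Box (r or not r) is false.
    At 1: Box (r or not r) requires r or not r at every successor {2, 4, 5}.
      At 2: r or not r is true.
      At 4: r or not r is true.
      At 5: r or not r is true.
    So Box (r or not r) is true at 1.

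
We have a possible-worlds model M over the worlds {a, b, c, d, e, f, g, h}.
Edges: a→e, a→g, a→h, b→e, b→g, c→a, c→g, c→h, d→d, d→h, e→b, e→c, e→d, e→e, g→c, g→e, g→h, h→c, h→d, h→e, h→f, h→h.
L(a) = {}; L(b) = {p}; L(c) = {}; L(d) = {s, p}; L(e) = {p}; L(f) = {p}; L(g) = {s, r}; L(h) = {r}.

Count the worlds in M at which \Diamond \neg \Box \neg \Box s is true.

Let φ = \Diamond \neg \Box \neg \Box s. Evaluate φ at each world:
  a (successors {e, g, h}): φ is true.
  b (successors {e, g}): φ is false.
  c (successors {a, g, h}): φ is true.
  d (successors {d, h}): φ is true.
  e (successors {b, c, d, e}): φ is false.
  f (successors ∅): φ is false.
  g (successors {c, e, h}): φ is true.
  h (successors {c, d, e, f, h}): φ is true.
For instance, at d:
  At d: \Diamond \neg \Box \neg \Box s requires \neg \Box \neg \Box s at some successor in {d, h}.
    \neg \Box \neg \Box s holds at h, so \Diamond \neg \Box \neg \Box s is true at d.
      At h: \Box \neg \Box s is false, so \neg \Box \neg \Box s is true.
Satisfying worlds: {a, c, d, g, h}

5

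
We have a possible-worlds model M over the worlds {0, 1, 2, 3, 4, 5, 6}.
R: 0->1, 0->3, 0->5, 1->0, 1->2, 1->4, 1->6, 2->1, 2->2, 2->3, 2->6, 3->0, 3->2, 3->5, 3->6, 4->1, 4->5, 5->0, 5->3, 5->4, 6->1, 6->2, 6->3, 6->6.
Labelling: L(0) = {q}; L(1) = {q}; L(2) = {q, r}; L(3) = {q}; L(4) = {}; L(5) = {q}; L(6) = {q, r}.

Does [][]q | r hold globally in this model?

No

Let φ = [][]q | r. Evaluate φ at each world:
  0 (successors {1, 3, 5}): φ is false.
  1 (successors {0, 2, 4, 6}): φ is true.
  2 (successors {1, 2, 3, 6}): φ is true.
  3 (successors {0, 2, 5, 6}): φ is false.
  4 (successors {1, 5}): φ is false.
  5 (successors {0, 3, 4}): φ is true.
  6 (successors {1, 2, 3, 6}): φ is true.
Detail at 0 (counterexample):
  At 0: [][]q is false, r is false, so [][]q | r is false.
    At 0: [][]q requires []q at every successor {1, 3, 5}.
      []q fails at 1, so [][]q is false at 0.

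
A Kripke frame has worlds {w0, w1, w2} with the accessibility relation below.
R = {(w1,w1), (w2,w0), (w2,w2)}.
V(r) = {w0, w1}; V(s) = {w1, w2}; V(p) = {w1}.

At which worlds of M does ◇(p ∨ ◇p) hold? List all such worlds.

Recall that ◇ψ holds at a world iff ψ holds at some accessible world.
Let φ = ◇(p ∨ ◇p). Evaluate φ at each world:
  w0 (successors ∅): φ is false.
  w1 (successors {w1}): φ is true.
  w2 (successors {w0, w2}): φ is false.
For instance, at w1:
  At w1: ◇(p ∨ ◇p) requires p ∨ ◇p at some successor in {w1}.
    p ∨ ◇p holds at w1, so ◇(p ∨ ◇p) is true at w1.
      At w1: p is true, ◇p is true, so p ∨ ◇p is true.
Satisfying worlds: {w1}

w1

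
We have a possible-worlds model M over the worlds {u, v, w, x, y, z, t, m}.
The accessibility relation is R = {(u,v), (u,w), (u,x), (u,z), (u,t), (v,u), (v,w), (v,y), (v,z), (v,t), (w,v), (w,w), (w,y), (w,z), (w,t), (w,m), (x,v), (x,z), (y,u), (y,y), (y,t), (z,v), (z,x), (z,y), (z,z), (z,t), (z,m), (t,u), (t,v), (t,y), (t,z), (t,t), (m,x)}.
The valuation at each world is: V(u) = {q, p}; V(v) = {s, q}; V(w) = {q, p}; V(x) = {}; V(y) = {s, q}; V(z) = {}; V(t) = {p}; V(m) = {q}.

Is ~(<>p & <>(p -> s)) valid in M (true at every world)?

Recall that <>ψ holds at a world iff ψ holds at some accessible world.
Let φ = ~(<>p & <>(p -> s)). Evaluate φ at each world:
  u (successors {v, w, x, z, t}): φ is false.
  v (successors {u, w, y, z, t}): φ is false.
  w (successors {v, w, y, z, t, m}): φ is false.
  x (successors {v, z}): φ is true.
  y (successors {u, y, t}): φ is false.
  z (successors {v, x, y, z, t, m}): φ is false.
  t (successors {u, v, y, z, t}): φ is false.
  m (successors {x}): φ is true.
Detail at u (counterexample):
  At u: <>p & <>(p -> s) is true, so ~(<>p & <>(p -> s)) is false.
    At u: <>p is true, <>(p -> s) is true, so <>p & <>(p -> s) is true.
      At u: <>p requires p at some successor in {v, w, x, z, t}.
        p holds at w, so <>p is true at u.
      At u: <>(p -> s) requires p -> s at some successor in {v, w, x, z, t}.
        p -> s holds at v, so <>(p -> s) is true at u.

No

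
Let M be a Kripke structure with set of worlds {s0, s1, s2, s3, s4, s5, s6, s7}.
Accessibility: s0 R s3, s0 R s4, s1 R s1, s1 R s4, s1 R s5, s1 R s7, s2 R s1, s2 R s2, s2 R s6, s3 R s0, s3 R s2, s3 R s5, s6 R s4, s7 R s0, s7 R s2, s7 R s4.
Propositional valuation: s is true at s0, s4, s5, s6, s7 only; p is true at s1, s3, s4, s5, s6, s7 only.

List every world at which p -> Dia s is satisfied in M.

s0, s1, s2, s3, s6, s7

Let φ = p -> Dia s. Evaluate φ at each world:
  s0 (successors {s3, s4}): φ is true.
  s1 (successors {s1, s4, s5, s7}): φ is true.
  s2 (successors {s1, s2, s6}): φ is true.
  s3 (successors {s0, s2, s5}): φ is true.
  s4 (successors ∅): φ is false.
  s5 (successors ∅): φ is false.
  s6 (successors {s4}): φ is true.
  s7 (successors {s0, s2, s4}): φ is true.
For instance, at s6:
  At s6: p is true, Dia s is true, so p -> Dia s is true.
    At s6: Dia s requires s at some successor in {s4}.
      s holds at s4, so Dia s is true at s6.
Satisfying worlds: {s0, s1, s2, s3, s6, s7}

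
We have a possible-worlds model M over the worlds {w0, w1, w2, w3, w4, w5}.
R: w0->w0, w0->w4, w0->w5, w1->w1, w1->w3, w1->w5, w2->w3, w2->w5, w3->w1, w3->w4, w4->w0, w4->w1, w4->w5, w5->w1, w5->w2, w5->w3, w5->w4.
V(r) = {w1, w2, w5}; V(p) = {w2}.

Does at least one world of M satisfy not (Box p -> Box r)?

No

Recall that Box ψ holds at a world iff ψ holds at every accessible world, and Dia ψ holds iff ψ holds at some accessible world.
Let φ = not (Box p -> Box r). Evaluate φ at each world:
  w0 (successors {w0, w4, w5}): φ is false.
  w1 (successors {w1, w3, w5}): φ is false.
  w2 (successors {w3, w5}): φ is false.
  w3 (successors {w1, w4}): φ is false.
  w4 (successors {w0, w1, w5}): φ is false.
  w5 (successors {w1, w2, w3, w4}): φ is false.
For instance, at w3:
  At w3: Box p -> Box r is true, so not (Box p -> Box r) is false.
    At w3: Box p is false, Box r is false, so Box p -> Box r is true.
      At w3: Box p requires p at every successor {w1, w4}.
        p fails at w1, so Box p is false at w3.
      At w3: Box r requires r at every successor {w1, w4}.
        r fails at w4, so Box r is false at w3.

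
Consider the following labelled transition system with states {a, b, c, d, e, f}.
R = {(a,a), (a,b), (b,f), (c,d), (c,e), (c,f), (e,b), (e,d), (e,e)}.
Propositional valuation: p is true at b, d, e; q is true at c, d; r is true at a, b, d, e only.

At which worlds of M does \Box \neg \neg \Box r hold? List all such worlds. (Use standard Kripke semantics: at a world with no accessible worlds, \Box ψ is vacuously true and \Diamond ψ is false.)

b, c, d, f

Let φ = \Box \neg \neg \Box r. Evaluate φ at each world:
  a (successors {a, b}): φ is false.
  b (successors {f}): φ is true.
  c (successors {d, e, f}): φ is true.
  d (successors ∅): φ is true.
  e (successors {b, d, e}): φ is false.
  f (successors ∅): φ is true.
For instance, at c:
  At c: \Box \neg \neg \Box r requires \neg \neg \Box r at every successor {d, e, f}.
      At d: \neg \Box r is false, so \neg \neg \Box r is true.
      At e: \neg \Box r is false, so \neg \neg \Box r is true.
      At f: \neg \Box r is false, so \neg \neg \Box r is true.
  So \Box \neg \neg \Box r is true at c.
Satisfying worlds: {b, c, d, f}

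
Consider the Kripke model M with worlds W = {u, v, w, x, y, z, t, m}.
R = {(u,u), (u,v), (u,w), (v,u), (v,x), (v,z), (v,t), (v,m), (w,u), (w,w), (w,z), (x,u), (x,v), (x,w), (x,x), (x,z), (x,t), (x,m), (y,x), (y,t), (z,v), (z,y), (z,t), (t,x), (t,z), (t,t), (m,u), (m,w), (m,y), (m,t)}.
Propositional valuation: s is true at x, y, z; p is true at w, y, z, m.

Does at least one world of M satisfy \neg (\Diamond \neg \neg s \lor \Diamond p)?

Let φ = \neg (\Diamond \neg \neg s \lor \Diamond p). Evaluate φ at each world:
  u (successors {u, v, w}): φ is false.
  v (successors {u, x, z, t, m}): φ is false.
  w (successors {u, w, z}): φ is false.
  x (successors {u, v, w, x, z, t, m}): φ is false.
  y (successors {x, t}): φ is false.
  z (successors {v, y, t}): φ is false.
  t (successors {x, z, t}): φ is false.
  m (successors {u, w, y, t}): φ is false.
For instance, at t:
  At t: \Diamond \neg \neg s \lor \Diamond p is true, so \neg (\Diamond \neg \neg s \lor \Diamond p) is false.
    At t: \Diamond \neg \neg s is true, \Diamond p is true, so \Diamond \neg \neg s \lor \Diamond p is true.
      At t: \Diamond \neg \neg s requires \neg \neg s at some successor in {x, z, t}.
        \neg \neg s holds at x, so \Diamond \neg \neg s is true at t.
      At t: \Diamond p requires p at some successor in {x, z, t}.
        p holds at z, so \Diamond p is true at t.

No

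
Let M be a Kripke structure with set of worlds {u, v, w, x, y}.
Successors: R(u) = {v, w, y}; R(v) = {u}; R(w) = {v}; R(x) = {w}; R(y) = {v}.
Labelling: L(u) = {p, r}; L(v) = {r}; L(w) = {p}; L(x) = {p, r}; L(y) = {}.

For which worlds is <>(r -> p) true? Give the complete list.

Let φ = <>(r -> p). Evaluate φ at each world:
  u (successors {v, w, y}): φ is true.
  v (successors {u}): φ is true.
  w (successors {v}): φ is false.
  x (successors {w}): φ is true.
  y (successors {v}): φ is false.
For instance, at v:
  At v: <>(r -> p) requires r -> p at some successor in {u}.
    r -> p holds at u, so <>(r -> p) is true at v.
Satisfying worlds: {u, v, x}

u, v, x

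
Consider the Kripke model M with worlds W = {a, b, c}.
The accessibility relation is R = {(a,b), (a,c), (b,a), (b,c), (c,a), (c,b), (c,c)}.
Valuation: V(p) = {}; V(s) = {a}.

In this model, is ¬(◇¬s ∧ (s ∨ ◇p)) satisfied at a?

No

At a: ◇¬s ∧ (s ∨ ◇p) is true, so ¬(◇¬s ∧ (s ∨ ◇p)) is false.
  At a: ◇¬s is true, s ∨ ◇p is true, so ◇¬s ∧ (s ∨ ◇p) is true.
    At a: ◇¬s requires ¬s at some successor in {b, c}.
      ¬s holds at b, so ◇¬s is true at a.
    At a: s is true, ◇p is false, so s ∨ ◇p is true.
      At a: ◇p requires p at some successor in {b, c}.
        At b: p is false.
        At c: p is false.
      So ◇p is false at a.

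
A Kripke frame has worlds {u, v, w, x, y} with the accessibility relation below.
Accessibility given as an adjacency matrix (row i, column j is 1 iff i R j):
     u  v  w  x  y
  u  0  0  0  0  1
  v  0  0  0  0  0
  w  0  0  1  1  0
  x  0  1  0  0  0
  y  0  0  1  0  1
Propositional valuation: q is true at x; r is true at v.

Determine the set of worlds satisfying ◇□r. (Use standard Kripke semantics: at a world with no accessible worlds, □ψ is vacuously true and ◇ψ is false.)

w, x

Let φ = ◇□r. Evaluate φ at each world:
  u (successors {y}): φ is false.
  v (successors ∅): φ is false.
  w (successors {w, x}): φ is true.
  x (successors {v}): φ is true.
  y (successors {w, y}): φ is false.
For instance, at x:
  At x: ◇□r requires □r at some successor in {v}.
    □r holds at v, so ◇□r is true at x.
      At v: no accessible worlds, so □r holds vacuously.
Satisfying worlds: {w, x}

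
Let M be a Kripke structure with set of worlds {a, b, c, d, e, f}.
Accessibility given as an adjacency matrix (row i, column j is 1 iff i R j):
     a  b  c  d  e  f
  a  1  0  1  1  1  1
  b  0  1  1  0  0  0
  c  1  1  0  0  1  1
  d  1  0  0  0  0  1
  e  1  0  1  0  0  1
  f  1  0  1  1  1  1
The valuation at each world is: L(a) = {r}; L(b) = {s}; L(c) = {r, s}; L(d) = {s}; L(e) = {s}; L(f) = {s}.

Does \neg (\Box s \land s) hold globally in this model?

Let φ = \neg (\Box s \land s). Evaluate φ at each world:
  a (successors {a, c, d, e, f}): φ is true.
  b (successors {b, c}): φ is false.
  c (successors {a, b, e, f}): φ is true.
  d (successors {a, f}): φ is true.
  e (successors {a, c, f}): φ is true.
  f (successors {a, c, d, e, f}): φ is true.
Detail at b (counterexample):
  At b: \Box s \land s is true, so \neg (\Box s \land s) is false.
    At b: \Box s is true, s is true, so \Box s \land s is true.
      At b: \Box s requires s at every successor {b, c}.
        At b: s is true.
        At c: s is true.
      So \Box s is true at b.

No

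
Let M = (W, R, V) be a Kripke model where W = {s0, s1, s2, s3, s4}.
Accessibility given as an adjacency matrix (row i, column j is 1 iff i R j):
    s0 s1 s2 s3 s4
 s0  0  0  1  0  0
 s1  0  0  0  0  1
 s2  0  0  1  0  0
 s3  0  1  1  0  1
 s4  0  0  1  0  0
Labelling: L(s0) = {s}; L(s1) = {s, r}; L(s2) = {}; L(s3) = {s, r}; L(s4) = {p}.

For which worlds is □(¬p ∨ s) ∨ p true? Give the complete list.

s0, s2, s4

Let φ = □(¬p ∨ s) ∨ p. Evaluate φ at each world:
  s0 (successors {s2}): φ is true.
  s1 (successors {s4}): φ is false.
  s2 (successors {s2}): φ is true.
  s3 (successors {s1, s2, s4}): φ is false.
  s4 (successors {s2}): φ is true.
For instance, at s4:
  At s4: □(¬p ∨ s) is true, p is true, so □(¬p ∨ s) ∨ p is true.
    At s4: □(¬p ∨ s) requires ¬p ∨ s at every successor {s2}.
      At s2: ¬p ∨ s is true.
    So □(¬p ∨ s) is true at s4.
Satisfying worlds: {s0, s2, s4}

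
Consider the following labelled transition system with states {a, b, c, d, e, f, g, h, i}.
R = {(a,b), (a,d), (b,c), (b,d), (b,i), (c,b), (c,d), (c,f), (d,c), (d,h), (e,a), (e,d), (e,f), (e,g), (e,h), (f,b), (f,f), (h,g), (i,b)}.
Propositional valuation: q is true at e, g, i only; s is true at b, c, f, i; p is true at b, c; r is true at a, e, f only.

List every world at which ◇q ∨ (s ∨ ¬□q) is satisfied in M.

Recall that □ψ holds at a world iff ψ holds at every accessible world, and ◇ψ holds iff ψ holds at some accessible world.
Let φ = ◇q ∨ (s ∨ ¬□q). Evaluate φ at each world:
  a (successors {b, d}): φ is true.
  b (successors {c, d, i}): φ is true.
  c (successors {b, d, f}): φ is true.
  d (successors {c, h}): φ is true.
  e (successors {a, d, f, g, h}): φ is true.
  f (successors {b, f}): φ is true.
  g (successors ∅): φ is false.
  h (successors {g}): φ is true.
  i (successors {b}): φ is true.
For instance, at i:
  At i: ◇q is false, s ∨ ¬□q is true, so ◇q ∨ (s ∨ ¬□q) is true.
    At i: ◇q requires q at some successor in {b}.
      At b: q is false.
    So ◇q is false at i.
    At i: s is true, ¬□q is true, so s ∨ ¬□q is true.
      At i: □q is false, so ¬□q is true.
Satisfying worlds: {a, b, c, d, e, f, h, i}

a, b, c, d, e, f, h, i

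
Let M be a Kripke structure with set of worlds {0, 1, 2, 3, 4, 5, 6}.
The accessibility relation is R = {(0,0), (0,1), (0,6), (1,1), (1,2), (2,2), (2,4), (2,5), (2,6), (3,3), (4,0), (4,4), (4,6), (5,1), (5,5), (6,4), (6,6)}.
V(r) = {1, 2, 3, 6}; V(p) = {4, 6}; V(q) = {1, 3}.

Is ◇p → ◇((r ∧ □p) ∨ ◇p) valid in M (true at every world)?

Yes

Let φ = ◇p → ◇((r ∧ □p) ∨ ◇p). Evaluate φ at each world:
  0 (successors {0, 1, 6}): φ is true.
  1 (successors {1, 2}): φ is true.
  2 (successors {2, 4, 5, 6}): φ is true.
  3 (successors {3}): φ is true.
  4 (successors {0, 4, 6}): φ is true.
  5 (successors {1, 5}): φ is true.
  6 (successors {4, 6}): φ is true.
For instance, at 6:
  At 6: ◇p is true, ◇((r ∧ □p) ∨ ◇p) is true, so ◇p → ◇((r ∧ □p) ∨ ◇p) is true.
    At 6: ◇p requires p at some successor in {4, 6}.
      p holds at 4, so ◇p is true at 6.
    At 6: ◇((r ∧ □p) ∨ ◇p) requires (r ∧ □p) ∨ ◇p at some successor in {4, 6}.
      (r ∧ □p) ∨ ◇p holds at 4, so ◇((r ∧ □p) ∨ ◇p) is true at 6.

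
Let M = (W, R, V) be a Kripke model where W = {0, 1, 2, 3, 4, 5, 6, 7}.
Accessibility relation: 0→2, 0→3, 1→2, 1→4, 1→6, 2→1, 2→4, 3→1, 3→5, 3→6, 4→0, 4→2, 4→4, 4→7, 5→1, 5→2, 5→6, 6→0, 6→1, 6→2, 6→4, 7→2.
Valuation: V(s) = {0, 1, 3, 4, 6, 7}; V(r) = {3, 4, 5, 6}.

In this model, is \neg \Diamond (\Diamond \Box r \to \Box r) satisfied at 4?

At 4: \Diamond (\Diamond \Box r \to \Box r) is true, so \neg \Diamond (\Diamond \Box r \to \Box r) is false.
  At 4: \Diamond (\Diamond \Box r \to \Box r) requires \Diamond \Box r \to \Box r at some successor in {0, 2, 4, 7}.
    \Diamond \Box r \to \Box r holds at 0, so \Diamond (\Diamond \Box r \to \Box r) is true at 4.
      At 0: \Diamond \Box r is false, \Box r is false, so \Diamond \Box r \to \Box r is true.

No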